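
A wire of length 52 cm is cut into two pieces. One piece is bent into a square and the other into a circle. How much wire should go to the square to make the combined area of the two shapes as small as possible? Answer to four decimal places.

29.1252

Let x be the length used for the square. Square side x/4; circle radius (52−x)/(2π).
A(x) = (x/4)² + π·((52−x)/(2π))² = x²/16 + (52−x)²/(4π) for 0 ≤ x ≤ 52. A'(x) = x/8 − (52−x)/(2π) = 0 gives x = 4·52/(π+4) ≈ 29.1252.
A'' = 1/8 + 1/(2π) > 0, so this gives the minimum combined area; x ≈ 29.1252 cm to the square.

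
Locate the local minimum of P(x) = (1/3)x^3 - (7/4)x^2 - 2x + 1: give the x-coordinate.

4

P'(x) = x^2 - (7/2)x - 2. Setting P'(x) = 0 gives x ∈ {-1/2, 4}.
Second-derivative test with P''(x) = 2x - 7/2: P''(-1/2) = -9/2 < 0 ⇒ local maximum; P''(4) = 9/2 > 0 ⇒ local minimum.
The local minimum is P(4) = -41/3.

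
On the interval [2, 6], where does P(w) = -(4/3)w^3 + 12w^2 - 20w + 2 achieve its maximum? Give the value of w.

P'(w) = -4w^2 + 24w - 20, whose only zero in [2, 6] is w = 5.
Compare values at every candidate in [2, 6]: P(2) = -2/3, P(5) = 106/3, P(6) = 26.
So the maximum is P(5) = 106/3.

5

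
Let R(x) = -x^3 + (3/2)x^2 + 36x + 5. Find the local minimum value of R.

-125/2

R'(x) = -3x^2 + 3x + 36 = 0 at x = -3, 4.
Second-derivative test with R''(x) = -6x + 3: R''(-3) = 21 > 0 ⇒ local minimum; R''(4) = -21 < 0 ⇒ local maximum.
Thus R has its local minimum at x = -3, with value -125/2.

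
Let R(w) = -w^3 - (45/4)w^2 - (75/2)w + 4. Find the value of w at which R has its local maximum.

-5/2

R'(w) = -3w^2 - (45/2)w - 75/2 = 0 at w = -5, -5/2.
Second-derivative test with R''(w) = -6w - 45/2: R''(-5) = 15/2 > 0 ⇒ local minimum; R''(-5/2) = -15/2 < 0 ⇒ local maximum.
Thus R has its local maximum at w = -5/2, with value 689/16.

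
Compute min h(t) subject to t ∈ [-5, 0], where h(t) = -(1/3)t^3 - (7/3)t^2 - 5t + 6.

The derivative is -t^2 - (14/3)t - 5, which vanishes at t = -3 and t = -5/3.
Compare values at every candidate in [-5, 0]: h(-5) = 43/3,  h(-3) = 9,  h(-5/3) = 761/81,  h(0) = 6.
So the minimum is h(0) = 6.

6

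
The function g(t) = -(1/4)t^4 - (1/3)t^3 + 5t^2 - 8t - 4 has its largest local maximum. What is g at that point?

196/3

Critical points: g'(t) = -t^3 - t^2 + 10t - 8 vanishes at t = -4, 1, 2.
g''(t) = -3t^2 - 2t + 10. g''(-4) = -30 < 0 ⇒ local maximum; g''(1) = 5 > 0 ⇒ local minimum; g''(2) = -6 < 0 ⇒ local maximum.
The largest local maximum is g(-4) = 196/3.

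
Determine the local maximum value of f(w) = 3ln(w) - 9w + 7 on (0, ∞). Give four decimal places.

f'(w) = 3/w − 9 = 0 gives w = 1/3.
f''(w) = -3/w², which is negative for w > 0, so this is a local maximum.
f(1/3) = 3·ln(1/3) - 3 + 7 ≈ 0.7042.

0.7042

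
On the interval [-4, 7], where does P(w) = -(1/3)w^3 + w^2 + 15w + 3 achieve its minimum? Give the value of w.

-3

P'(w) = -w^2 + 2w + 15, which vanishes at w = -3 and w = 5.
Evaluating at the critical points and endpoints: P(-4) = -59/3; P(-3) = -24; P(5) = 184/3; P(7) = 128/3.
The minimum over the interval is -24, attained at w = -3.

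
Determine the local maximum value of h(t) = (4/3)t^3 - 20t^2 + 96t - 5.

433/3

Critical points: h'(t) = 4t^2 - 40t + 96 vanishes at t = 4, 6.
Second-derivative test with h''(t) = 8t - 40: h''(4) = -8 < 0 ⇒ local maximum; h''(6) = 8 > 0 ⇒ local minimum.
So the local maximum value is h(4) = 433/3.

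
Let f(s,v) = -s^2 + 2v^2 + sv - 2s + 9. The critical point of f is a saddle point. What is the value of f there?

89/9

∂f/∂s = -2s + v - 2 = 0 and ∂f/∂v = s + 4v = 0, so (s, v) = (-8/9, 2/9).
The Hessian has f_{ss} = -2, f_{vv} = 4, f_{sv} = 1, giving D = -9 < 0, so the point is a saddle point.
f(-8/9, 2/9) = 89/9.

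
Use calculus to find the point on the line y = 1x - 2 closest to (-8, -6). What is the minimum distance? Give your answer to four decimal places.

2.8284

Minimize D(x)^2 = (x + 8)^2 + (x + 4)^2.
d/dx[D^2] = 2(x + 8) + 2·1·(x + 4) = 0 ⇒ x = -6.
Then y = -8 and the distance is √(8) ≈ 2.8284.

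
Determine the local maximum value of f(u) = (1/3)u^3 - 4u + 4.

28/3

f'(u) = u^2 - 4 = 0 at u = -2, 2.
f''(u) = 2u. f''(-2) = -4 < 0 ⇒ local maximum; f''(2) = 4 > 0 ⇒ local minimum.
So the local maximum value is f(-2) = 28/3.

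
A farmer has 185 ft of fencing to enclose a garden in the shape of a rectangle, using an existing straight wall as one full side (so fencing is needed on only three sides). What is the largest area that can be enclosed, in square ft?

34225/8

Let the sides perpendicular to the wall have length x and the parallel side y, so 2x + y = 185 and the area is A = xy = x(185 − 2x).
A'(x) = 185 − 4x = 0 gives x = 185/4, and A''(x) = −4 < 0 confirms a maximum.
Then y = 185 − 2·185/4 = 185/2 and A = 34225/8.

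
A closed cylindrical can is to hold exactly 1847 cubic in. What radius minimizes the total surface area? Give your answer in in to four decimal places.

With radius r and height h, πr²h = 1847 so h = 1847/(πr²), and S(r) = 2πr² + 2πrh = 2πr² + 2·1847/r.
S'(r) = 4πr − 2·1847/r² = 0 ⇒ r³ = 1847/(2π), so r ≈ 6.6491 and h = 2r ≈ 13.2982.
S''(r) = 4π + 4·1847/r³ > 0, so this is the minimum; S ≈ 833.3469.

6.6491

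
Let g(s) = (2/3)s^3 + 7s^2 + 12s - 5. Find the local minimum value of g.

Critical points: g'(s) = 2s^2 + 14s + 12 vanishes at s = -6, -1.
Second-derivative test with g''(s) = 4s + 14: g''(-6) = -10 < 0 ⇒ local maximum; g''(-1) = 10 > 0 ⇒ local minimum.
Thus g has its local minimum at s = -1, with value -32/3.

-32/3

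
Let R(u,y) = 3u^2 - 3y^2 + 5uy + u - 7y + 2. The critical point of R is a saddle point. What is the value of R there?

301/61

∂R/∂u = 6u + 5y + 1 = 0 and ∂R/∂y = 5u - 6y - 7 = 0, so (u, y) = (29/61, -47/61).
The Hessian has R_{uu} = 6, R_{yy} = -6, R_{uy} = 5, giving D = -61 < 0, so the point is a saddle point.
R(29/61, -47/61) = 301/61.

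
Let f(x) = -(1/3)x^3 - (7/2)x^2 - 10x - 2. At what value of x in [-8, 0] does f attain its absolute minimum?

0

The derivative is -x^2 - 7x - 10, which vanishes at x = -5 and x = -2.
Compare values at every candidate in [-8, 0]: f(-8) = 74/3, f(-5) = 13/6, f(-2) = 20/3, f(0) = -2.
The minimum over the interval is -2, attained at x = 0.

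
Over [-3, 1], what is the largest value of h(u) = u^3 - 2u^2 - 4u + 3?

Differentiating, h'(u) = 3u^2 - 4u - 4; whose only zero in [-3, 1] is u = -2/3.
Compare values at every candidate in [-3, 1]: h(-3) = -30; h(-2/3) = 121/27; h(1) = -2.
So the maximum is h(-2/3) = 121/27.

121/27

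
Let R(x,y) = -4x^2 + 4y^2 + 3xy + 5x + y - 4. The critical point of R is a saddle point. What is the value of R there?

-211/73

∂R/∂x = -8x + 3y + 5 = 0 and ∂R/∂y = 3x + 8y + 1 = 0, so (x, y) = (37/73, -23/73).
The Hessian has R_{xx} = -8, R_{yy} = 8, R_{xy} = 3, giving D = -73 < 0, so the point is a saddle point.
R(37/73, -23/73) = -211/73.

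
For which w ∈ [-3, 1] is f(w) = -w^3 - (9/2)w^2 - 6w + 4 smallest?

The derivative is -3w^2 - 9w - 6, which vanishes at w = -2 and w = -1.
Evaluating at the critical points and endpoints: f(-3) = 17/2; f(-2) = 6; f(-1) = 13/2; f(1) = -15/2.
The minimum over the interval is -15/2, attained at w = 1.

1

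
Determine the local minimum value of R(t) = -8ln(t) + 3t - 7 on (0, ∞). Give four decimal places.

R'(t) = -8/t + 3 = 0 gives t = 8/3.
R''(t) = 8/t², which is positive for t > 0, so this is a local minimum.
R(8/3) = -8·ln(8/3) + 8 - 7 ≈ -6.8466.

-6.8466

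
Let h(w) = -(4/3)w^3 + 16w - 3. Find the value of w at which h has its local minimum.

h'(w) = -4w^2 + 16. Setting h'(w) = 0 gives w ∈ {-2, 2}.
h''(w) = -8w. h''(-2) = 16 > 0 ⇒ local minimum; h''(2) = -16 < 0 ⇒ local maximum.
Thus h has its local minimum at w = -2, with value -73/3.

-2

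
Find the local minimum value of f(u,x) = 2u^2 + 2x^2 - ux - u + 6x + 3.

∂f/∂u = 4u - x - 1 = 0 and ∂f/∂x = -u + 4x + 6 = 0, so (u, x) = (-2/15, -23/15).
The Hessian has f_{uu} = 4, f_{xx} = 4, f_{ux} = -1, giving D = 15 > 0 with f_{uu} > 0, so the point is a local minimum.
f(-2/15, -23/15) = -23/15.

-23/15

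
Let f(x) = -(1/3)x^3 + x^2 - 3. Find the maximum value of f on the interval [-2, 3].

f'(x) = -x^2 + 2x, which vanishes at x = 0 and x = 2.
Candidates: f(-2) = 11/3; f(0) = -3; f(2) = -5/3; f(3) = -3.
So the maximum is f(-2) = 11/3.

11/3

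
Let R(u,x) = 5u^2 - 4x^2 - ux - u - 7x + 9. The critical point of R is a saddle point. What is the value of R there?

977/81

∂R/∂u = 10u - x - 1 = 0 and ∂R/∂x = -u - 8x - 7 = 0, so (u, x) = (1/81, -71/81).
The Hessian has R_{uu} = 10, R_{xx} = -8, R_{ux} = -1, giving D = -81 < 0, so the point is a saddle point.
R(1/81, -71/81) = 977/81.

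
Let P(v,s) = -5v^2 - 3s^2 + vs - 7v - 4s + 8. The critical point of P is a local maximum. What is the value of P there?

727/59

∂P/∂v = -10v + s - 7 = 0 and ∂P/∂s = v - 6s - 4 = 0, so (v, s) = (-46/59, -47/59).
The Hessian has P_{vv} = -10, P_{ss} = -6, P_{vs} = 1, giving D = 59 > 0 with P_{vv} < 0, so the point is a local maximum.
P(-46/59, -47/59) = 727/59.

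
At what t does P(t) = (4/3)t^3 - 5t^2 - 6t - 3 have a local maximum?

P'(t) = 4t^2 - 10t - 6. Setting P'(t) = 0 gives t ∈ {-1/2, 3}.
Second-derivative test with P''(t) = 8t - 10: P''(-1/2) = -14 < 0 ⇒ local maximum; P''(3) = 14 > 0 ⇒ local minimum.
Thus P has its local maximum at t = -1/2, with value -17/12.

-1/2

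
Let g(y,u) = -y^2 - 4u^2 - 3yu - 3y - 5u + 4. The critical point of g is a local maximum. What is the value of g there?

44/7

∂g/∂y = -2y - 3u - 3 = 0 and ∂g/∂u = -3y - 8u - 5 = 0, so (y, u) = (-9/7, -1/7).
The Hessian has g_{yy} = -2, g_{uu} = -8, g_{yu} = -3, giving D = 7 > 0 with g_{yy} < 0, so the point is a local maximum.
g(-9/7, -1/7) = 44/7.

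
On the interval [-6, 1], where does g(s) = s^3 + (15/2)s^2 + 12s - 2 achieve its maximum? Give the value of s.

g'(s) = 3s^2 + 15s + 12, which vanishes at s = -4 and s = -1.
Candidates: g(-6) = -20; g(-4) = 6; g(-1) = -15/2; g(1) = 37/2.
The maximum over the interval is 37/2, attained at s = 1.

1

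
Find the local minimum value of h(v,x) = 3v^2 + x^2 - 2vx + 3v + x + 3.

3/4

∂h/∂v = 6v - 2x + 3 = 0 and ∂h/∂x = -2v + 2x + 1 = 0, so (v, x) = (-1, -3/2).
The Hessian has h_{vv} = 6, h_{xx} = 2, h_{vx} = -2, giving D = 8 > 0 with h_{vv} > 0, so the point is a local minimum.
h(-1, -3/2) = 3/4.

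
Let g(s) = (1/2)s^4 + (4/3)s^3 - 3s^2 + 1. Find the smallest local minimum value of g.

-43/2

g'(s) = 2s^3 + 4s^2 - 6s. Setting g'(s) = 0 gives s ∈ {-3, 0, 1}.
g''(s) = 6s^2 + 8s - 6. g''(-3) = 24 > 0 ⇒ local minimum; g''(0) = -6 < 0 ⇒ local maximum; g''(1) = 8 > 0 ⇒ local minimum.
The smallest local minimum is g(-3) = -43/2.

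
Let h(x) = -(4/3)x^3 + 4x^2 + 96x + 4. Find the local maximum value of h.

436

h'(x) = -4x^2 + 8x + 96 = 0 at x = -4, 6.
Second-derivative test with h''(x) = -8x + 8: h''(-4) = 40 > 0 ⇒ local minimum; h''(6) = -40 < 0 ⇒ local maximum.
So the local maximum value is h(6) = 436.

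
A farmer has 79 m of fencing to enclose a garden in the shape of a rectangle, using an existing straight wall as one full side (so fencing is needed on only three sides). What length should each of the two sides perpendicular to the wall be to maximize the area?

Let the sides perpendicular to the wall have length x and the parallel side y, so 2x + y = 79 and the area is A = xy = x(79 − 2x).
A'(x) = 79 − 4x = 0 gives x = 79/4, and A''(x) = −4 < 0 confirms a maximum.
Then y = 79 − 2·79/4 = 79/2 and A = 6241/8.

79/4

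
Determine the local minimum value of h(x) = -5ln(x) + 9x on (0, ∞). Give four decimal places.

h'(x) = -5/x + 9 = 0 gives x = 5/9.
h''(x) = 5/x², which is positive for x > 0, so this is a local minimum.
h(5/9) = -5·ln(5/9) + 5 ≈ 7.9389.

7.9389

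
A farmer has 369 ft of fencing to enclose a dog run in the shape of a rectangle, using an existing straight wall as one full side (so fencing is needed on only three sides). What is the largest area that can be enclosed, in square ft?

Let the sides perpendicular to the wall have length x and the parallel side y, so 2x + y = 369 and the area is A = xy = x(369 − 2x).
A'(x) = 369 − 4x = 0 gives x = 369/4, and A''(x) = −4 < 0 confirms a maximum.
Then y = 369 − 2·369/4 = 369/2 and A = 136161/8.

136161/8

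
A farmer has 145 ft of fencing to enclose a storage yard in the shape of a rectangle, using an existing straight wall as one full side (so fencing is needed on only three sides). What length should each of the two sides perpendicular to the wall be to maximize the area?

Let the sides perpendicular to the wall have length x and the parallel side y, so 2x + y = 145 and the area is A = xy = x(145 − 2x).
A'(x) = 145 − 4x = 0 gives x = 145/4, and A''(x) = −4 < 0 confirms a maximum.
Then y = 145 − 2·145/4 = 145/2 and A = 21025/8.

145/4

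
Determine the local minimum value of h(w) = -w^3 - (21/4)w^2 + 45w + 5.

-238

h'(w) = -3w^2 - (21/2)w + 45. Setting h'(w) = 0 gives w ∈ {-6, 5/2}.
Since h''(w) = -6w - 21/2, we get h''(-6) = 51/2 > 0 ⇒ local minimum; h''(5/2) = -51/2 < 0 ⇒ local maximum.
So the local minimum value is h(-6) = -238.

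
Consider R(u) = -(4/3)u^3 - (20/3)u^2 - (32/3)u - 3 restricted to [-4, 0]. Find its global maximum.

The derivative is -4u^2 - (40/3)u - 32/3, which vanishes at u = -2 and u = -4/3.
Candidates: R(-4) = 55/3, R(-2) = 7/3, R(-4/3) = 205/81, R(0) = -3.
Hence the absolute maximum is 55/3 at u = -4.

55/3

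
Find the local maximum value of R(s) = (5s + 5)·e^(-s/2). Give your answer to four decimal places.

6.0653

Differentiating with the product rule gives R'(s) = (-(5/2)s + 5/2)·e^(-s/2). Since e^(-s/2) > 0, the only critical point is s = 1.
R''(1) has the same sign as -5/2 < 0, so this is a local maximum.
R(1) = (10)·e^(-1/2) ≈ 6.0653.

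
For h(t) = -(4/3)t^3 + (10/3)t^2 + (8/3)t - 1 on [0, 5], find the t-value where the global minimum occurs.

5

h'(t) = -4t^2 + (20/3)t + 8/3, whose only zero in [0, 5] is t = 2.
Compare values at every candidate in [0, 5]: h(0) = -1,  h(2) = 7,  h(5) = -71.
So the minimum is h(5) = -71.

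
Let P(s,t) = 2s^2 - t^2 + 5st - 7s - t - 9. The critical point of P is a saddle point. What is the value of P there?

-379/33

∂P/∂s = 4s + 5t - 7 = 0 and ∂P/∂t = 5s - 2t - 1 = 0, so (s, t) = (19/33, 31/33).
The Hessian has P_{ss} = 4, P_{tt} = -2, P_{st} = 5, giving D = -33 < 0, so the point is a saddle point.
P(19/33, 31/33) = -379/33.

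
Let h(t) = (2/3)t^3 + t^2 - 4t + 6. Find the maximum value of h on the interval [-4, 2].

38/3

h'(t) = 2t^2 + 2t - 4, which vanishes at t = -2 and t = 1.
Compare values at every candidate in [-4, 2]: h(-4) = -14/3,  h(-2) = 38/3,  h(1) = 11/3,  h(2) = 22/3.
Hence the absolute maximum is 38/3 at t = -2.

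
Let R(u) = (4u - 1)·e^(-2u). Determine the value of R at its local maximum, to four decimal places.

R'(u) = 4·e^(-2u) + (4u - 1)·(-2)·e^(-2u) = (-8u + 6)·e^(-2u). Since e^(-2u) > 0, the only critical point is u = 3/4.
R''(3/4) has the same sign as -8 < 0, so this is a local maximum.
R(3/4) = (2)·e^(-3/2) ≈ 0.4463.

0.4463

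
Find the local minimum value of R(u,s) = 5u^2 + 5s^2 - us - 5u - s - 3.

-48/11

∂R/∂u = 10u - s - 5 = 0 and ∂R/∂s = -u + 10s - 1 = 0, so (u, s) = (17/33, 5/33).
The Hessian has R_{uu} = 10, R_{ss} = 10, R_{us} = -1, giving D = 99 > 0 with R_{uu} > 0, so the point is a local minimum.
R(17/33, 5/33) = -48/11.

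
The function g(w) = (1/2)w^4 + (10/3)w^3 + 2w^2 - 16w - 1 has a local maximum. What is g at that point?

61/3

Critical points: g'(w) = 2w^3 + 10w^2 + 4w - 16 vanishes at w = -4, -2, 1.
Second-derivative test with g''(w) = 6w^2 + 20w + 4: g''(-4) = 20 > 0 ⇒ local minimum; g''(-2) = -12 < 0 ⇒ local maximum; g''(1) = 30 > 0 ⇒ local minimum.
The local maximum is g(-2) = 61/3.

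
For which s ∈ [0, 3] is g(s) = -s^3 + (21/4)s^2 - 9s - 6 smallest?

The derivative is -3s^2 + (21/2)s - 9, which vanishes at s = 3/2 and s = 2.
Compare values at every candidate in [0, 3]: g(0) = -6,  g(3/2) = -177/16,  g(2) = -11,  g(3) = -51/4.
Hence the absolute minimum is -51/4 at s = 3.

3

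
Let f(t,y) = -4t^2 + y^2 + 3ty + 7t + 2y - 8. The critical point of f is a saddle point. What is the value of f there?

-209/25

∂f/∂t = -8t + 3y + 7 = 0 and ∂f/∂y = 3t + 2y + 2 = 0, so (t, y) = (8/25, -37/25).
The Hessian has f_{tt} = -8, f_{yy} = 2, f_{ty} = 3, giving D = -25 < 0, so the point is a saddle point.
f(8/25, -37/25) = -209/25.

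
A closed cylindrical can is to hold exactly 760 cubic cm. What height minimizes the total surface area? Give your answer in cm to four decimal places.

9.8910

With radius r and height h, πr²h = 760 so h = 760/(πr²), and S(r) = 2πr² + 2πrh = 2πr² + 2·760/r.
S'(r) = 4πr − 2·760/r² = 0 ⇒ r³ = 760/(2π), so r ≈ 4.9455 and h = 2r ≈ 9.8910.
S''(r) = 4π + 4·760/r³ > 0, so this is the minimum; S ≈ 461.0241.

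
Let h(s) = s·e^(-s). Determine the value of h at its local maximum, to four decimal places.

0.3679

h'(s) = 1·e^(-s) + (s)·(-1)·e^(-s) = (-s + 1)·e^(-s). Since e^(-s) > 0, the only critical point is s = 1.
h''(1) has the same sign as -1 < 0, so this is a local maximum.
h(1) = (1)·e^(-1) ≈ 0.3679.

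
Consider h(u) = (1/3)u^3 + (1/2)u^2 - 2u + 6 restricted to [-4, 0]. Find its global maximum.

28/3

Differentiating, h'(u) = u^2 + u - 2; whose only zero in [-4, 0] is u = -2.
Compare values at every candidate in [-4, 0]: h(-4) = 2/3; h(-2) = 28/3; h(0) = 6.
So the maximum is h(-2) = 28/3.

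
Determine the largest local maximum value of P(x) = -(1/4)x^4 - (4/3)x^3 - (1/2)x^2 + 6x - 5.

P'(x) = -x^3 - 4x^2 - x + 6. Setting P'(x) = 0 gives x ∈ {-3, -2, 1}.
P''(x) = -3x^2 - 8x - 1. P''(-3) = -4 < 0 ⇒ local maximum; P''(-2) = 3 > 0 ⇒ local minimum; P''(1) = -12 < 0 ⇒ local maximum.
Thus P has its largest local maximum at x = 1, with value -13/12.

-13/12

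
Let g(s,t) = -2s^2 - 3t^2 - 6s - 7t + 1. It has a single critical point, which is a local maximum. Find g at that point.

115/12

∂g/∂s = -4s - 6 = 0 and ∂g/∂t = -6t - 7 = 0, so (s, t) = (-3/2, -7/6).
The Hessian has g_{ss} = -4, g_{tt} = -6, g_{st} = 0, giving D = 24 > 0 with g_{ss} < 0, so the point is a local maximum.
g(-3/2, -7/6) = 115/12.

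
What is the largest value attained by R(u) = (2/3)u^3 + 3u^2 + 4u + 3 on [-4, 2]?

85/3

The derivative is 2u^2 + 6u + 4, which vanishes at u = -2 and u = -1.
Compare values at every candidate in [-4, 2]: R(-4) = -23/3,  R(-2) = 5/3,  R(-1) = 4/3,  R(2) = 85/3.
So the maximum is R(2) = 85/3.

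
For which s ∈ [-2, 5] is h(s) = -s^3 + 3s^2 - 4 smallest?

5

The derivative is -3s^2 + 6s, which vanishes at s = 0 and s = 2.
Compare values at every candidate in [-2, 5]: h(-2) = 16,  h(0) = -4,  h(2) = 0,  h(5) = -54.
Hence the absolute minimum is -54 at s = 5.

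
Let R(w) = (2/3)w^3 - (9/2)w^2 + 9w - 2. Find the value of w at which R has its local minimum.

3

R'(w) = 2w^2 - 9w + 9. Setting R'(w) = 0 gives w ∈ {3/2, 3}.
Second-derivative test with R''(w) = 4w - 9: R''(3/2) = -3 < 0 ⇒ local maximum; R''(3) = 3 > 0 ⇒ local minimum.
The local minimum is R(3) = 5/2.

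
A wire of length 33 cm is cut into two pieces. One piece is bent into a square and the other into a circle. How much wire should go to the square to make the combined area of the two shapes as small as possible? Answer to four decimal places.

Let x be the length used for the square. Square side x/4; circle radius (33−x)/(2π).
A(x) = (x/4)² + π·((33−x)/(2π))² = x²/16 + (33−x)²/(4π) for 0 ≤ x ≤ 33. A'(x) = x/8 − (33−x)/(2π) = 0 gives x = 4·33/(π+4) ≈ 18.4833.
A'' = 1/8 + 1/(2π) > 0, so this gives the minimum combined area; x ≈ 18.4833 cm to the square.

18.4833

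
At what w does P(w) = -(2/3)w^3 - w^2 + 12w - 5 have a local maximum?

P'(w) = -2w^2 - 2w + 12. Setting P'(w) = 0 gives w ∈ {-3, 2}.
Second-derivative test with P''(w) = -4w - 2: P''(-3) = 10 > 0 ⇒ local minimum; P''(2) = -10 < 0 ⇒ local maximum.
The local maximum is P(2) = 29/3.

2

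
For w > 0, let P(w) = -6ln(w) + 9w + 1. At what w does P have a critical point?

2/3

P'(w) = -6/w + 9 = 0 gives w = 2/3.
P''(w) = 6/w², which is positive for w > 0, so this is a local minimum.
P(2/3) = -6·ln(2/3) + 6 + 1 ≈ 9.4328.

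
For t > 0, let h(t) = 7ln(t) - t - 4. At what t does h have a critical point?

7

h'(t) = 7/t − 1 = 0 gives t = 7.
h''(t) = -7/t², which is negative for t > 0, so this is a local maximum.
h(7) = 7·ln(7) - 7 - 4 ≈ 2.6214.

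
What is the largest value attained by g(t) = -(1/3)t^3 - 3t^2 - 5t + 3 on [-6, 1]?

16/3

g'(t) = -t^2 - 6t - 5, which vanishes at t = -5 and t = -1.
Candidates: g(-6) = -3; g(-5) = -16/3; g(-1) = 16/3; g(1) = -16/3.
So the maximum is g(-1) = 16/3.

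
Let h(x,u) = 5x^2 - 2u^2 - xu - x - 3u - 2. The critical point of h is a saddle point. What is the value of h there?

∂h/∂x = 10x - u - 1 = 0 and ∂h/∂u = -x - 4u - 3 = 0, so (x, u) = (1/41, -31/41).
The Hessian has h_{xx} = 10, h_{uu} = -4, h_{xu} = -1, giving D = -41 < 0, so the point is a saddle point.
h(1/41, -31/41) = -36/41.

-36/41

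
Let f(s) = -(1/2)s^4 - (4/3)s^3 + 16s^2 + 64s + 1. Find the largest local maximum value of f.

f'(s) = -2s^3 - 4s^2 + 32s + 64 = 0 at s = -4, -2, 4.
Since f''(s) = -6s^2 - 8s + 32, we get f''(-4) = -32 < 0 ⇒ local maximum; f''(-2) = 24 > 0 ⇒ local minimum; f''(4) = -96 < 0 ⇒ local maximum.
So the largest local maximum value is f(4) = 899/3.

899/3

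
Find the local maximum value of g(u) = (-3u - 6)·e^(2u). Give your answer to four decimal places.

0.0101

By the product rule, g'(u) = (-6u - 15)·e^(2u). Since e^(2u) > 0, the only critical point is u = -5/2.
g''(-5/2) has the same sign as -6 < 0, so this is a local maximum.
g(-5/2) = (3/2)·e^(-5) ≈ 0.0101.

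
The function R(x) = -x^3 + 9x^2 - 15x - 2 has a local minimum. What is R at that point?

-9

R'(x) = -3x^2 + 18x - 15 = 0 at x = 1, 5.
R''(x) = -6x + 18. R''(1) = 12 > 0 ⇒ local minimum; R''(5) = -12 < 0 ⇒ local maximum.
Thus R has its local minimum at x = 1, with value -9.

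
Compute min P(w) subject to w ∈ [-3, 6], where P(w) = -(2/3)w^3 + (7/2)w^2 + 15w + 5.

-59/8

The derivative is -2w^2 + 7w + 15, which vanishes at w = -3/2 and w = 5.
Compare values at every candidate in [-3, 6]: P(-3) = 19/2; P(-3/2) = -59/8; P(5) = 505/6; P(6) = 77.
Hence the absolute minimum is -59/8 at w = -3/2.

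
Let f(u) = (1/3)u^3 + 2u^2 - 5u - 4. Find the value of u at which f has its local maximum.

-5

f'(u) = u^2 + 4u - 5. Setting f'(u) = 0 gives u ∈ {-5, 1}.
Second-derivative test with f''(u) = 2u + 4: f''(-5) = -6 < 0 ⇒ local maximum; f''(1) = 6 > 0 ⇒ local minimum.
The local maximum is f(-5) = 88/3.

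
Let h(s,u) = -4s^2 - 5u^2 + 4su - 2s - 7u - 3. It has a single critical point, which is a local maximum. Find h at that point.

∂h/∂s = -8s + 4u - 2 = 0 and ∂h/∂u = 4s - 10u - 7 = 0, so (s, u) = (-3/4, -1).
The Hessian has h_{ss} = -8, h_{uu} = -10, h_{su} = 4, giving D = 64 > 0 with h_{ss} < 0, so the point is a local maximum.
h(-3/4, -1) = 5/4.

5/4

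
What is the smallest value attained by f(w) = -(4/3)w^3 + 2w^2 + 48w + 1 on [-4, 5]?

-89

The derivative is -4w^2 + 4w + 48, which vanishes at w = -3 and w = 4.
Candidates: f(-4) = -221/3; f(-3) = -89; f(4) = 419/3; f(5) = 373/3.
The minimum over the interval is -89, attained at w = -3.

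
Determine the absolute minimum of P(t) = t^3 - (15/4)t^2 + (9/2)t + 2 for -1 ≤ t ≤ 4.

The derivative is 3t^2 - (15/2)t + 9/2, which vanishes at t = 1 and t = 3/2.
Compare values at every candidate in [-1, 4]: P(-1) = -29/4, P(1) = 15/4, P(3/2) = 59/16, P(4) = 24.
The minimum over the interval is -29/4, attained at t = -1.

-29/4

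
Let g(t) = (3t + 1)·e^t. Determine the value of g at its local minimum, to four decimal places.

g'(t) = 3·e^t + (3t + 1)·1·e^t = (3t + 4)·e^t. Since e^t > 0, the only critical point is t = -4/3.
g''(-4/3) has the same sign as 3 > 0, so this is a local minimum.
g(-4/3) = (-3)·e^(-4/3) ≈ -0.7908.

-0.7908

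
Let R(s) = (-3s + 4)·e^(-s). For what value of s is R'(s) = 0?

By the product rule, R'(s) = (3s - 7)·e^(-s). Since e^(-s) > 0, the only critical point is s = 7/3.
R''(7/3) has the same sign as 3 > 0, so this is a local minimum.
R(7/3) = (-3)·e^(-7/3) ≈ -0.2909.

7/3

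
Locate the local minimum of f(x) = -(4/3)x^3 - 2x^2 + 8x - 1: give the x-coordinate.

-2

f'(x) = -4x^2 - 4x + 8 = 0 at x = -2, 1.
Second-derivative test with f''(x) = -8x - 4: f''(-2) = 12 > 0 ⇒ local minimum; f''(1) = -12 < 0 ⇒ local maximum.
Thus f has its local minimum at x = -2, with value -43/3.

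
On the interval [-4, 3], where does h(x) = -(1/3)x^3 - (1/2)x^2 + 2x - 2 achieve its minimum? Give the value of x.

Differentiating, h'(x) = -x^2 - x + 2; which vanishes at x = -2 and x = 1.
Evaluating at the critical points and endpoints: h(-4) = 10/3, h(-2) = -16/3, h(1) = -5/6, h(3) = -19/2.
So the minimum is h(3) = -19/2.

3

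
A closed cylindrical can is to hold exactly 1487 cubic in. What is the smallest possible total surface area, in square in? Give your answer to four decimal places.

721.1991

With radius r and height h, πr²h = 1487 so h = 1487/(πr²), and S(r) = 2πr² + 2πrh = 2πr² + 2·1487/r.
S'(r) = 4πr − 2·1487/r² = 0 ⇒ r³ = 1487/(2π), so r ≈ 6.1855 and h = 2r ≈ 12.3711.
S''(r) = 4π + 4·1487/r³ > 0, so this is the minimum; S ≈ 721.1991.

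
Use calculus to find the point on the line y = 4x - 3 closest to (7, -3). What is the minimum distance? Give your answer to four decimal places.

Minimize D(x)^2 = (x - 7)^2 + (4x)^2.
d/dx[D^2] = 2(x - 7) + 2·4·(4x) = 0 ⇒ x = 7/17.
Then y = -23/17 and the distance is √(784/17) ≈ 6.7910.

6.7910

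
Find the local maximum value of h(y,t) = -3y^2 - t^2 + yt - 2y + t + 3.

38/11

∂h/∂y = -6y + t - 2 = 0 and ∂h/∂t = y - 2t + 1 = 0, so (y, t) = (-3/11, 4/11).
The Hessian has h_{yy} = -6, h_{tt} = -2, h_{yt} = 1, giving D = 11 > 0 with h_{yy} < 0, so the point is a local maximum.
h(-3/11, 4/11) = 38/11.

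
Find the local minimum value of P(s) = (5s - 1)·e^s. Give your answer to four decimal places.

-2.2466

By the product rule, P'(s) = (5s + 4)·e^s. Since e^s > 0, the only critical point is s = -4/5.
P''(-4/5) has the same sign as 5 > 0, so this is a local minimum.
P(-4/5) = (-5)·e^(-4/5) ≈ -2.2466.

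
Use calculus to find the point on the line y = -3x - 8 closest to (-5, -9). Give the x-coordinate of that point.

Minimize D(x)^2 = (x + 5)^2 + (-3x + 1)^2.
d/dx[D^2] = 2(x + 5) + 2·(-3)·(-3x + 1) = 0 ⇒ x = -1/5.
Then y = -37/5 and the distance is √(128/5) ≈ 5.0596.

-1/5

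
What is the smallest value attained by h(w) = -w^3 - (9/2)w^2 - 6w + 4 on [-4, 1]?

-15/2

Differentiating, h'(w) = -3w^2 - 9w - 6; which vanishes at w = -2 and w = -1.
Evaluating at the critical points and endpoints: h(-4) = 20, h(-2) = 6, h(-1) = 13/2, h(1) = -15/2.
Hence the absolute minimum is -15/2 at w = 1.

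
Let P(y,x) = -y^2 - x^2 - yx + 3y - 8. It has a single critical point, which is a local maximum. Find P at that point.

-5

∂P/∂y = -2y - x + 3 = 0 and ∂P/∂x = -y - 2x = 0, so (y, x) = (2, -1).
The Hessian has P_{yy} = -2, P_{xx} = -2, P_{yx} = -1, giving D = 3 > 0 with P_{yy} < 0, so the point is a local maximum.
P(2, -1) = -5.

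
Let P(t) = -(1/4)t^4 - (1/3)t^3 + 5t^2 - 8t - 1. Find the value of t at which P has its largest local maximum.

-4

Critical points: P'(t) = -t^3 - t^2 + 10t - 8 vanishes at t = -4, 1, 2.
P''(t) = -3t^2 - 2t + 10. P''(-4) = -30 < 0 ⇒ local maximum; P''(1) = 5 > 0 ⇒ local minimum; P''(2) = -6 < 0 ⇒ local maximum.
Thus P has its largest local maximum at t = -4, with value 205/3.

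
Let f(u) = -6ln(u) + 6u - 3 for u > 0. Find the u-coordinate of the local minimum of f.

1

f'(u) = -6/u + 6 = 0 gives u = 1.
f''(u) = 6/u², which is positive for u > 0, so this is a local minimum.
f(1) = -6·ln(1) + 6 - 3 ≈ 3.0000.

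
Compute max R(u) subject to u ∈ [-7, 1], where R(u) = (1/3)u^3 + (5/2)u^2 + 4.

The derivative is u^2 + 5u, which vanishes at u = -5 and u = 0.
Evaluating at the critical points and endpoints: R(-7) = 73/6; R(-5) = 149/6; R(0) = 4; R(1) = 41/6.
Hence the absolute maximum is 149/6 at u = -5.

149/6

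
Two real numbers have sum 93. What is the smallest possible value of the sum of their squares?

With a + b = 93, a^2 + b^2 = a^2 + (93 − a)^2.
The derivative 2a − 2(93 − a) = 4a − 186 vanishes at a = 93/2; second derivative 4 > 0, a minimum.
The minimum is 2·(93/2)^2 = 8649/2.

8649/2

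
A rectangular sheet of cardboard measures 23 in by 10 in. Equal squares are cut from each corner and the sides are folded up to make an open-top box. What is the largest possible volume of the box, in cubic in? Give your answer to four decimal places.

229.1859

With cut size x, the volume is V(x) = x(23 − 2x)(10 − 2x) for 0 < x < 5.
V'(x) = 12x^2 − 132x + 230. Setting V'(x) = 0 gives x ≈ 2.1708 (the root in (0, 5)).
V''(x) = 24x − 132 is negative there, so this is the maximum; V ≈ 229.1859.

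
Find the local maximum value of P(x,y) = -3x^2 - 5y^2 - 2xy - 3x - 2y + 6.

381/56

∂P/∂x = -6x - 2y - 3 = 0 and ∂P/∂y = -2x - 10y - 2 = 0, so (x, y) = (-13/28, -3/28).
The Hessian has P_{xx} = -6, P_{yy} = -10, P_{xy} = -2, giving D = 56 > 0 with P_{xx} < 0, so the point is a local maximum.
P(-13/28, -3/28) = 381/56.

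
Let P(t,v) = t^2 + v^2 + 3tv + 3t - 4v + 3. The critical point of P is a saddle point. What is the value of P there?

∂P/∂t = 2t + 3v + 3 = 0 and ∂P/∂v = 3t + 2v - 4 = 0, so (t, v) = (18/5, -17/5).
The Hessian has P_{tt} = 2, P_{vv} = 2, P_{tv} = 3, giving D = -5 < 0, so the point is a saddle point.
P(18/5, -17/5) = 76/5.

76/5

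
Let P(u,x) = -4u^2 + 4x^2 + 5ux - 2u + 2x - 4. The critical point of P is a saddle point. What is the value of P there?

-336/89

∂P/∂u = -8u + 5x - 2 = 0 and ∂P/∂x = 5u + 8x + 2 = 0, so (u, x) = (-26/89, -6/89).
The Hessian has P_{uu} = -8, P_{xx} = 8, P_{ux} = 5, giving D = -89 < 0, so the point is a saddle point.
P(-26/89, -6/89) = -336/89.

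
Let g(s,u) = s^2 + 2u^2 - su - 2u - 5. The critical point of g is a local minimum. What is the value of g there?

-39/7

∂g/∂s = 2s - u = 0 and ∂g/∂u = -s + 4u - 2 = 0, so (s, u) = (2/7, 4/7).
The Hessian has g_{ss} = 2, g_{uu} = 4, g_{su} = -1, giving D = 7 > 0 with g_{ss} > 0, so the point is a local minimum.
g(2/7, 4/7) = -39/7.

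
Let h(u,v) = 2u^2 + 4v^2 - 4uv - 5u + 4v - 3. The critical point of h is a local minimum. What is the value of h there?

-25/4

∂h/∂u = 4u - 4v - 5 = 0 and ∂h/∂v = -4u + 8v + 4 = 0, so (u, v) = (3/2, 1/4).
The Hessian has h_{uu} = 4, h_{vv} = 8, h_{uv} = -4, giving D = 16 > 0 with h_{uu} > 0, so the point is a local minimum.
h(3/2, 1/4) = -25/4.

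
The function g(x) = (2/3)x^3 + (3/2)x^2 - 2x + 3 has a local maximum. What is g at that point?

g'(x) = 2x^2 + 3x - 2. Setting g'(x) = 0 gives x ∈ {-2, 1/2}.
Since g''(x) = 4x + 3, we get g''(-2) = -5 < 0 ⇒ local maximum; g''(1/2) = 5 > 0 ⇒ local minimum.
Thus g has its local maximum at x = -2, with value 23/3.

23/3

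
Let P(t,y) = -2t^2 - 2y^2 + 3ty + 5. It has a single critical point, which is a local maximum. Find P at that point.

5

∂P/∂t = -4t + 3y = 0 and ∂P/∂y = 3t - 4y = 0, so (t, y) = (0, 0).
The Hessian has P_{tt} = -4, P_{yy} = -4, P_{ty} = 3, giving D = 7 > 0 with P_{tt} < 0, so the point is a local maximum.
P(0, 0) = 5.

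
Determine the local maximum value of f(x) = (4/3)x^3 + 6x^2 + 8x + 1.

-5/3

Critical points: f'(x) = 4x^2 + 12x + 8 vanishes at x = -2, -1.
Since f''(x) = 8x + 12, we get f''(-2) = -4 < 0 ⇒ local maximum; f''(-1) = 4 > 0 ⇒ local minimum.
The local maximum is f(-2) = -5/3.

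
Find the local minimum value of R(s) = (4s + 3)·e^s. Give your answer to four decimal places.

-0.6951

R'(s) = 4·e^s + (4s + 3)·1·e^s = (4s + 7)·e^s. Since e^s > 0, the only critical point is s = -7/4.
R''(-7/4) has the same sign as 4 > 0, so this is a local minimum.
R(-7/4) = (-4)·e^(-7/4) ≈ -0.6951.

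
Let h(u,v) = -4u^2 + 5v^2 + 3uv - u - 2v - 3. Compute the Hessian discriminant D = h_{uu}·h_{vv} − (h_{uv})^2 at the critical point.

-89

∂h/∂u = -8u + 3v - 1 = 0 and ∂h/∂v = 3u + 10v - 2 = 0, so (u, v) = (-4/89, 19/89).
The Hessian has h_{uu} = -8, h_{vv} = 10, h_{uv} = 3, giving D = -89 < 0, so the point is a saddle point.
D = (-8)·(10) − (3)^2 = -89.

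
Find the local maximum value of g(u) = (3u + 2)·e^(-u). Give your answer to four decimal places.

Differentiating with the product rule gives g'(u) = (-3u + 1)·e^(-u). Since e^(-u) > 0, the only critical point is u = 1/3.
g''(1/3) has the same sign as -3 < 0, so this is a local maximum.
g(1/3) = (3)·e^(-1/3) ≈ 2.1496.

2.1496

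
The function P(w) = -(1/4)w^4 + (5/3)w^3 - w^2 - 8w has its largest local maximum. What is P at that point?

Critical points: P'(w) = -w^3 + 5w^2 - 2w - 8 vanishes at w = -1, 2, 4.
Since P''(w) = -3w^2 + 10w - 2, we get P''(-1) = -15 < 0 ⇒ local maximum; P''(2) = 6 > 0 ⇒ local minimum; P''(4) = -10 < 0 ⇒ local maximum.
So the largest local maximum value is P(-1) = 61/12.

61/12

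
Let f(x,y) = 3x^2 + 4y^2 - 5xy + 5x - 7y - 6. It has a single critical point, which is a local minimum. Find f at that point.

-210/23

∂f/∂x = 6x - 5y + 5 = 0 and ∂f/∂y = -5x + 8y - 7 = 0, so (x, y) = (-5/23, 17/23).
The Hessian has f_{xx} = 6, f_{yy} = 8, f_{xy} = -5, giving D = 23 > 0 with f_{xx} > 0, so the point is a local minimum.
f(-5/23, 17/23) = -210/23.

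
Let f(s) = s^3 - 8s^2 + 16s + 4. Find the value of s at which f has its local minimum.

Critical points: f'(s) = 3s^2 - 16s + 16 vanishes at s = 4/3, 4.
Second-derivative test with f''(s) = 6s - 16: f''(4/3) = -8 < 0 ⇒ local maximum; f''(4) = 8 > 0 ⇒ local minimum.
So the local minimum value is f(4) = 4.

4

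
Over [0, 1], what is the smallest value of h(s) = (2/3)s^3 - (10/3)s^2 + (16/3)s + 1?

Differentiating, h'(s) = 2s^2 - (20/3)s + 16/3; which has no zeros in [0, 1].
Compare values at every candidate in [0, 1]: h(0) = 1, h(1) = 11/3.
So the minimum is h(0) = 1.

1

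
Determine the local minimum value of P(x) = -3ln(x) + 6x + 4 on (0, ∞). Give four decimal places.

9.0794

P'(x) = -3/x + 6 = 0 gives x = 1/2.
P''(x) = 3/x², which is positive for x > 0, so this is a local minimum.
P(1/2) = -3·ln(1/2) + 3 + 4 ≈ 9.0794.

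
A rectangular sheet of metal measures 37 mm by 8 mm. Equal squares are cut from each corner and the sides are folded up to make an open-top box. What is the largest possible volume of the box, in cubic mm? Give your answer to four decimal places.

264.9627

With cut size x, the volume is V(x) = x(37 − 2x)(8 − 2x) for 0 < x < 4.
V'(x) = 12x^2 − 180x + 296. Setting V'(x) = 0 gives x ≈ 1.8801 (the root in (0, 4)).
V''(x) = 24x − 180 is negative there, so this is the maximum; V ≈ 264.9627.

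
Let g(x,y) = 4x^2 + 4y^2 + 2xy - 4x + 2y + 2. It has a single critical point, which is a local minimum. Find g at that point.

∂g/∂x = 8x + 2y - 4 = 0 and ∂g/∂y = 2x + 8y + 2 = 0, so (x, y) = (3/5, -2/5).
The Hessian has g_{xx} = 8, g_{yy} = 8, g_{xy} = 2, giving D = 60 > 0 with g_{xx} > 0, so the point is a local minimum.
g(3/5, -2/5) = 2/5.

2/5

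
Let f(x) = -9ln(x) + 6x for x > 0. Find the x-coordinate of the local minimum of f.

3/2

f'(x) = -9/x + 6 = 0 gives x = 3/2.
f''(x) = 9/x², which is positive for x > 0, so this is a local minimum.
f(3/2) = -9·ln(3/2) + 9 ≈ 5.3508.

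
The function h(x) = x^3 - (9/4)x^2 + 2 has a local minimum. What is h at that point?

5/16

h'(x) = 3x^2 - (9/2)x = 0 at x = 0, 3/2.
Second-derivative test with h''(x) = 6x - 9/2: h''(0) = -9/2 < 0 ⇒ local maximum; h''(3/2) = 9/2 > 0 ⇒ local minimum.
So the local minimum value is h(3/2) = 5/16.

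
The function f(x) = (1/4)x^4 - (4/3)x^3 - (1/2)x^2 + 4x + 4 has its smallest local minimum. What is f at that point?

-28/3

Critical points: f'(x) = x^3 - 4x^2 - x + 4 vanishes at x = -1, 1, 4.
f''(x) = 3x^2 - 8x - 1. f''(-1) = 10 > 0 ⇒ local minimum; f''(1) = -6 < 0 ⇒ local maximum; f''(4) = 15 > 0 ⇒ local minimum.
So the smallest local minimum value is f(4) = -28/3.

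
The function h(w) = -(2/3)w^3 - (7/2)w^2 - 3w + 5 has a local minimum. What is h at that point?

1/2

Critical points: h'(w) = -2w^2 - 7w - 3 vanishes at w = -3, -1/2.
Second-derivative test with h''(w) = -4w - 7: h''(-3) = 5 > 0 ⇒ local minimum; h''(-1/2) = -5 < 0 ⇒ local maximum.
Thus h has its local minimum at w = -3, with value 1/2.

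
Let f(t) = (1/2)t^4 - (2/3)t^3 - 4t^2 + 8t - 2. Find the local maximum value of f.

11/6

f'(t) = 2t^3 - 2t^2 - 8t + 8. Setting f'(t) = 0 gives t ∈ {-2, 1, 2}.
f''(t) = 6t^2 - 4t - 8. f''(-2) = 24 > 0 ⇒ local minimum; f''(1) = -6 < 0 ⇒ local maximum; f''(2) = 8 > 0 ⇒ local minimum.
So the local maximum value is f(1) = 11/6.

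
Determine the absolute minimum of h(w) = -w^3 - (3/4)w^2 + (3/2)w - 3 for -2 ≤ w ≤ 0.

h'(w) = -3w^2 - (3/2)w + 3/2, whose only zero in [-2, 0] is w = -1.
Compare values at every candidate in [-2, 0]: h(-2) = -1, h(-1) = -17/4, h(0) = -3.
The minimum over the interval is -17/4, attained at w = -1.

-17/4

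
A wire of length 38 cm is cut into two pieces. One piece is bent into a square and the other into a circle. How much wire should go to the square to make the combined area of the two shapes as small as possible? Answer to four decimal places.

Let x be the length used for the square. Square side x/4; circle radius (38−x)/(2π).
A(x) = (x/4)² + π·((38−x)/(2π))² = x²/16 + (38−x)²/(4π) for 0 ≤ x ≤ 38. A'(x) = x/8 − (38−x)/(2π) = 0 gives x = 4·38/(π+4) ≈ 21.2838.
A'' = 1/8 + 1/(2π) > 0, so this gives the minimum combined area; x ≈ 21.2838 cm to the square.

21.2838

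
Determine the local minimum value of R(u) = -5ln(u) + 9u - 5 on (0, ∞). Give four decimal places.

R'(u) = -5/u + 9 = 0 gives u = 5/9.
R''(u) = 5/u², which is positive for u > 0, so this is a local minimum.
R(5/9) = -5·ln(5/9) + 5 - 5 ≈ 2.9389.

2.9389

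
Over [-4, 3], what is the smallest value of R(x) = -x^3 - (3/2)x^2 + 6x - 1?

Differentiating, R'(x) = -3x^2 - 3x + 6; which vanishes at x = -2 and x = 1.
Compare values at every candidate in [-4, 3]: R(-4) = 15,  R(-2) = -11,  R(1) = 5/2,  R(3) = -47/2.
The minimum over the interval is -47/2, attained at x = 3.

-47/2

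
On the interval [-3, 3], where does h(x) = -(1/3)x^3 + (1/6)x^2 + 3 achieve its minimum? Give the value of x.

3

The derivative is -x^2 + (1/3)x, which vanishes at x = 0 and x = 1/3.
Compare values at every candidate in [-3, 3]: h(-3) = 27/2,  h(0) = 3,  h(1/3) = 487/162,  h(3) = -9/2.
Hence the absolute minimum is -9/2 at x = 3.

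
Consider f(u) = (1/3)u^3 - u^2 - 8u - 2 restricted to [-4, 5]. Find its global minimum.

The derivative is u^2 - 2u - 8, which vanishes at u = -2 and u = 4.
Compare values at every candidate in [-4, 5]: f(-4) = -22/3, f(-2) = 22/3, f(4) = -86/3, f(5) = -76/3.
So the minimum is f(4) = -86/3.

-86/3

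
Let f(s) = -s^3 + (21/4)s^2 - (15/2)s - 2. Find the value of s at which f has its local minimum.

f'(s) = -3s^2 + (21/2)s - 15/2. Setting f'(s) = 0 gives s ∈ {1, 5/2}.
Since f''(s) = -6s + 21/2, we get f''(1) = 9/2 > 0 ⇒ local minimum; f''(5/2) = -9/2 < 0 ⇒ local maximum.
Thus f has its local minimum at s = 1, with value -21/4.

1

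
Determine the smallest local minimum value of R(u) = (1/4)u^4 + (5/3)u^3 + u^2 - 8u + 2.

R'(u) = u^3 + 5u^2 + 2u - 8. Setting R'(u) = 0 gives u ∈ {-4, -2, 1}.
R''(u) = 3u^2 + 10u + 2. R''(-4) = 10 > 0 ⇒ local minimum; R''(-2) = -6 < 0 ⇒ local maximum; R''(1) = 15 > 0 ⇒ local minimum.
So the smallest local minimum value is R(1) = -37/12.

-37/12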